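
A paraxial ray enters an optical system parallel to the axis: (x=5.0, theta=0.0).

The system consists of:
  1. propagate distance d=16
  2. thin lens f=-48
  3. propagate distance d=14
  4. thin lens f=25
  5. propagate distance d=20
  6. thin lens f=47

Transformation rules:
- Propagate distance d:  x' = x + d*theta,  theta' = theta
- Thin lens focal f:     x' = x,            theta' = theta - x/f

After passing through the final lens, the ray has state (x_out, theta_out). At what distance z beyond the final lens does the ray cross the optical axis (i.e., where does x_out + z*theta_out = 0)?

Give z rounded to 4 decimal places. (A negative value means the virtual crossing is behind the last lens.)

Initial: x=5.0000 theta=0.0000
After 1 (propagate distance d=16): x=5.0000 theta=0.0000
After 2 (thin lens f=-48): x=5.0000 theta=5/48 (≈0.1042)
After 3 (propagate distance d=14): x=155/24 (≈6.4583) theta=5/48 (≈0.1042)
After 4 (thin lens f=25): x=155/24 (≈6.4583) theta=-37/240 (≈-0.1542)
After 5 (propagate distance d=20): x=3.3750 theta=-37/240 (≈-0.1542)
After 6 (thin lens f=47): x=3.3750 theta=-2549/11280 (≈-0.2260)
z_focus = -x_out/theta_out = -(3.3750)/(-2549/11280) = 38070/2549 ≈ 14.9353
Rounded to 4 decimal places: z = 14.9353

Answer: 14.9353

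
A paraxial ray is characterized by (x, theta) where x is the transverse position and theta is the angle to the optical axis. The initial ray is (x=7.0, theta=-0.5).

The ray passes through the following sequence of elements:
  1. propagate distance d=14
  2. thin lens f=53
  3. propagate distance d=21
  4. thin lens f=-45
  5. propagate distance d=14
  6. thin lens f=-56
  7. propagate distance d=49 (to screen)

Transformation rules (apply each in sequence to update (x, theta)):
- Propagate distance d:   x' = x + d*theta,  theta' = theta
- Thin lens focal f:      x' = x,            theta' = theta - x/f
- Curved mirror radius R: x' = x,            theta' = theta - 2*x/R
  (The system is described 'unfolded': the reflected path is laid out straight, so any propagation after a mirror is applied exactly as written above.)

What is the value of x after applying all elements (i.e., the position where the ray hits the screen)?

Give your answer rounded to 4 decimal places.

Answer: -74.8708

Derivation:
Initial: x=7.0000 theta=-0.5000
After 1 (propagate distance d=14): x=0.0000 theta=-0.5000
After 2 (thin lens f=53): x=0.0000 theta=-0.5000
After 3 (propagate distance d=21): x=-10.5000 theta=-0.5000
After 4 (thin lens f=-45): x=-10.5000 theta=-11/15 (≈-0.7333)
After 5 (propagate distance d=14): x=-623/30 (≈-20.7667) theta=-11/15 (≈-0.7333)
After 6 (thin lens f=-56): x=-623/30 (≈-20.7667) theta=-53/48 (≈-1.1042)
After 7 (propagate distance d=49 (to screen)): x=-17969/240 (≈-74.8708) theta=-53/48 (≈-1.1042)
Rounded to 4 decimal places: x = -74.8708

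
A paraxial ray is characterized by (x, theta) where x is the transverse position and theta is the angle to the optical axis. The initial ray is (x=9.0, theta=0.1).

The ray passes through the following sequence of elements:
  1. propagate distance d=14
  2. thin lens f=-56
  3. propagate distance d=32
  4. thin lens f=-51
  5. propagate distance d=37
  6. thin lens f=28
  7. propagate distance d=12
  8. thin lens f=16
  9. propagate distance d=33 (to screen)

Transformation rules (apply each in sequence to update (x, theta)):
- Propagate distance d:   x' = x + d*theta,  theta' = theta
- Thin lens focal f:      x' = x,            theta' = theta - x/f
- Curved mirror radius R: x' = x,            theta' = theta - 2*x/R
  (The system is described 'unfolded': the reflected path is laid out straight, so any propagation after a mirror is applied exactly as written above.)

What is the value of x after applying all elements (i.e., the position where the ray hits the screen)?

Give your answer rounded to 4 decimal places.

Initial: x=9.0000 theta=0.1000
After 1 (propagate distance d=14): x=10.4000 theta=0.1000
After 2 (thin lens f=-56): x=10.4000 theta=2/7 (≈0.2857)
After 3 (propagate distance d=32): x=684/35 (≈19.5429) theta=2/7 (≈0.2857)
After 4 (thin lens f=-51): x=684/35 (≈19.5429) theta=398/595 (≈0.6689)
After 5 (propagate distance d=37): x=26354/595 (≈44.2924) theta=398/595 (≈0.6689)
After 6 (thin lens f=28): x=26354/595 (≈44.2924) theta=-1521/1666 (≈-0.9130)
After 7 (propagate distance d=12): x=138848/4165 (≈33.3369) theta=-1521/1666 (≈-0.9130)
After 8 (thin lens f=16): x=138848/4165 (≈33.3369) theta=-24961/8330 (≈-2.9965)
After 9 (propagate distance d=33 (to screen)): x=-546017/8330 (≈-65.5483) theta=-24961/8330 (≈-2.9965)
Rounded to 4 decimal places: x = -65.5483

Answer: -65.5483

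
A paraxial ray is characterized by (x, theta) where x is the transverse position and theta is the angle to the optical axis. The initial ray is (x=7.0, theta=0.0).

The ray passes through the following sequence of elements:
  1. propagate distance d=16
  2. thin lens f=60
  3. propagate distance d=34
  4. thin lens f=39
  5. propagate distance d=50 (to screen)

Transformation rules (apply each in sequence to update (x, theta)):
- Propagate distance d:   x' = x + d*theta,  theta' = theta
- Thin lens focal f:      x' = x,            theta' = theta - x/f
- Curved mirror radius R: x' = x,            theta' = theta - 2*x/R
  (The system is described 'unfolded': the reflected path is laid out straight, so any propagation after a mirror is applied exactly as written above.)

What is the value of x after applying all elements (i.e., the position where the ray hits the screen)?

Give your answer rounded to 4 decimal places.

Answer: -6.6889

Derivation:
Initial: x=7.0000 theta=0.0000
After 1 (propagate distance d=16): x=7.0000 theta=0.0000
After 2 (thin lens f=60): x=7.0000 theta=-7/60 (≈-0.1167)
After 3 (propagate distance d=34): x=91/30 (≈3.0333) theta=-7/60 (≈-0.1167)
After 4 (thin lens f=39): x=91/30 (≈3.0333) theta=-7/36 (≈-0.1944)
After 5 (propagate distance d=50 (to screen)): x=-301/45 (≈-6.6889) theta=-7/36 (≈-0.1944)
Rounded to 4 decimal places: x = -6.6889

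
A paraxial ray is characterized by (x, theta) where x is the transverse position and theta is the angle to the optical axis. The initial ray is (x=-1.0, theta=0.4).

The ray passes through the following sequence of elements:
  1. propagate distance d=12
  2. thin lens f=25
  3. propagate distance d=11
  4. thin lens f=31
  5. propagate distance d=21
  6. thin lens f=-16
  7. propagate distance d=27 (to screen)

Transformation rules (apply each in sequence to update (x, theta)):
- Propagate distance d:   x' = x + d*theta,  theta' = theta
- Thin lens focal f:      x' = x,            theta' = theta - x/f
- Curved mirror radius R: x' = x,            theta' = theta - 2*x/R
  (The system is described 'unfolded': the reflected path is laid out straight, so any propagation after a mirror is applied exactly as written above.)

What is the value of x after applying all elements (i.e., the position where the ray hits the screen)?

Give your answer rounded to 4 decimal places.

Initial: x=-1.0000 theta=0.4000
After 1 (propagate distance d=12): x=3.8000 theta=0.4000
After 2 (thin lens f=25): x=3.8000 theta=0.2480
After 3 (propagate distance d=11): x=6.5280 theta=0.2480
After 4 (thin lens f=31): x=6.5280 theta=29/775 (≈0.0374)
After 5 (propagate distance d=21): x=28341/3875 (≈7.3138) theta=29/775 (≈0.0374)
After 6 (thin lens f=-16): x=28341/3875 (≈7.3138) theta=30661/62000 (≈0.4945)
After 7 (propagate distance d=27 (to screen)): x=1281303/62000 (≈20.6662) theta=30661/62000 (≈0.4945)
Rounded to 4 decimal places: x = 20.6662

Answer: 20.6662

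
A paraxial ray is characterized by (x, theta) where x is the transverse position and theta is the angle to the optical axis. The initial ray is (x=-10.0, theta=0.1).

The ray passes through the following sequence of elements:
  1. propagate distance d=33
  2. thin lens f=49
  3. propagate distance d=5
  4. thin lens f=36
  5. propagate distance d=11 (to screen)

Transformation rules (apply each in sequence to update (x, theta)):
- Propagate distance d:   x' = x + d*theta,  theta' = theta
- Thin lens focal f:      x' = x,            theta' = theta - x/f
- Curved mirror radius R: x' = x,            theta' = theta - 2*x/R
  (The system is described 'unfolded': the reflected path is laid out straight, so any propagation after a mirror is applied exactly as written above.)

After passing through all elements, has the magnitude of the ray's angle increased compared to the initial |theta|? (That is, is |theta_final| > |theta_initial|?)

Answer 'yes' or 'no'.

Initial: x=-10.0000 theta=0.1000
After 1 (propagate distance d=33): x=-6.7000 theta=0.1000
After 2 (thin lens f=49): x=-6.7000 theta=58/245 (≈0.2367)
After 3 (propagate distance d=5): x=-2703/490 (≈-5.5163) theta=58/245 (≈0.2367)
After 4 (thin lens f=36): x=-2703/490 (≈-5.5163) theta=2293/5880 (≈0.3900)
After 5 (propagate distance d=11 (to screen)): x=-7213/5880 (≈-1.2267) theta=2293/5880 (≈0.3900)
|theta_initial|=0.1000 |theta_final|=2293/5880 (≈0.3900) -> increased

Answer: yes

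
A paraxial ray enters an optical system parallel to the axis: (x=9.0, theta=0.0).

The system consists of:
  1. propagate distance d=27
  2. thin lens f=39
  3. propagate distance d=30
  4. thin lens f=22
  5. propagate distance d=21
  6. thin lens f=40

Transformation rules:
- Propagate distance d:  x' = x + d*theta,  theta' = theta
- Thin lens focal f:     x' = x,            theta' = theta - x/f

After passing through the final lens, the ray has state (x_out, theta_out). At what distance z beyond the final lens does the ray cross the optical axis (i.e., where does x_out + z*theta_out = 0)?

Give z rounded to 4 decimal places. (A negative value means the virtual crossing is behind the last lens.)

Initial: x=9.0000 theta=0.0000
After 1 (propagate distance d=27): x=9.0000 theta=0.0000
After 2 (thin lens f=39): x=9.0000 theta=-3/13 (≈-0.2308)
After 3 (propagate distance d=30): x=27/13 (≈2.0769) theta=-3/13 (≈-0.2308)
After 4 (thin lens f=22): x=27/13 (≈2.0769) theta=-93/286 (≈-0.3252)
After 5 (propagate distance d=21): x=-1359/286 (≈-4.7517) theta=-93/286 (≈-0.3252)
After 6 (thin lens f=40): x=-1359/286 (≈-4.7517) theta=-2361/11440 (≈-0.2064)
z_focus = -x_out/theta_out = -(-1359/286)/(-2361/11440) = -18120/787 ≈ -23.0241
Rounded to 4 decimal places: z = -23.0241

Answer: -23.0241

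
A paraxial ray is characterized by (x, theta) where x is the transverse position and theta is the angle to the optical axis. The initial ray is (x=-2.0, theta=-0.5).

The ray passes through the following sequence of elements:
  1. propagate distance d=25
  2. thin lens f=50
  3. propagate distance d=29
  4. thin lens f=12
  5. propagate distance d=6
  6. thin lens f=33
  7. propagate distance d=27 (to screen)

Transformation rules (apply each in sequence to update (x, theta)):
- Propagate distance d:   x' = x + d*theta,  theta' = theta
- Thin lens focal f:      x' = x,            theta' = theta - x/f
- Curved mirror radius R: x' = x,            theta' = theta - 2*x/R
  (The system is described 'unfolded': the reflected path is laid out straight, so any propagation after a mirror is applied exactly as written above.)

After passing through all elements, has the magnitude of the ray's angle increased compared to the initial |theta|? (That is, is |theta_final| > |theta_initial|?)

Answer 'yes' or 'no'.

Initial: x=-2.0000 theta=-0.5000
After 1 (propagate distance d=25): x=-14.5000 theta=-0.5000
After 2 (thin lens f=50): x=-14.5000 theta=-0.2100
After 3 (propagate distance d=29): x=-20.5900 theta=-0.2100
After 4 (thin lens f=12): x=-20.5900 theta=1807/1200 (≈1.5058)
After 5 (propagate distance d=6): x=-11.5550 theta=1807/1200 (≈1.5058)
After 6 (thin lens f=33): x=-11.5550 theta=24499/13200 (≈1.8560)
After 7 (propagate distance d=27 (to screen)): x=169649/4400 (≈38.5566) theta=24499/13200 (≈1.8560)
|theta_initial|=0.5000 |theta_final|=24499/13200 (≈1.8560) -> increased

Answer: yes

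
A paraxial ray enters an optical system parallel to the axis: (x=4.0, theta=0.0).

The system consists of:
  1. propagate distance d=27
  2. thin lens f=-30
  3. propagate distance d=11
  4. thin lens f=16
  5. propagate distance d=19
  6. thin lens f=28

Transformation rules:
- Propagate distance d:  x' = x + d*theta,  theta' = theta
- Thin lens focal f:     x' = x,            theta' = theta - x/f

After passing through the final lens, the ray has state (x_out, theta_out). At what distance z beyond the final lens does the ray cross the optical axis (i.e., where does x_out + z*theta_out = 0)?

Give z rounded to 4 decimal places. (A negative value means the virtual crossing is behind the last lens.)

Initial: x=4.0000 theta=0.0000
After 1 (propagate distance d=27): x=4.0000 theta=0.0000
After 2 (thin lens f=-30): x=4.0000 theta=2/15 (≈0.1333)
After 3 (propagate distance d=11): x=82/15 (≈5.4667) theta=2/15 (≈0.1333)
After 4 (thin lens f=16): x=82/15 (≈5.4667) theta=-5/24 (≈-0.2083)
After 5 (propagate distance d=19): x=181/120 (≈1.5083) theta=-5/24 (≈-0.2083)
After 6 (thin lens f=28): x=181/120 (≈1.5083) theta=-881/3360 (≈-0.2622)
z_focus = -x_out/theta_out = -(181/120)/(-881/3360) = 5068/881 ≈ 5.7526
Rounded to 4 decimal places: z = 5.7526

Answer: 5.7526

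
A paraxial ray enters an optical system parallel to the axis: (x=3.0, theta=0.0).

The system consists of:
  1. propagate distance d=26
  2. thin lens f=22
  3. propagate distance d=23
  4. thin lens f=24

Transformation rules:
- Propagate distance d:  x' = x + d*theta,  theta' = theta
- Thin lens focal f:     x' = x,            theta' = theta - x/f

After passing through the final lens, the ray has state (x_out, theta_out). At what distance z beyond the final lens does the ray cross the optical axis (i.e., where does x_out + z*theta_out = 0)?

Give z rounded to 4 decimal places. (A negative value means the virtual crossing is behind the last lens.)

Initial: x=3.0000 theta=0.0000
After 1 (propagate distance d=26): x=3.0000 theta=0.0000
After 2 (thin lens f=22): x=3.0000 theta=-3/22 (≈-0.1364)
After 3 (propagate distance d=23): x=-3/22 (≈-0.1364) theta=-3/22 (≈-0.1364)
After 4 (thin lens f=24): x=-3/22 (≈-0.1364) theta=-23/176 (≈-0.1307)
z_focus = -x_out/theta_out = -(-3/22)/(-23/176) = -24/23 ≈ -1.0435
Rounded to 4 decimal places: z = -1.0435

Answer: -1.0435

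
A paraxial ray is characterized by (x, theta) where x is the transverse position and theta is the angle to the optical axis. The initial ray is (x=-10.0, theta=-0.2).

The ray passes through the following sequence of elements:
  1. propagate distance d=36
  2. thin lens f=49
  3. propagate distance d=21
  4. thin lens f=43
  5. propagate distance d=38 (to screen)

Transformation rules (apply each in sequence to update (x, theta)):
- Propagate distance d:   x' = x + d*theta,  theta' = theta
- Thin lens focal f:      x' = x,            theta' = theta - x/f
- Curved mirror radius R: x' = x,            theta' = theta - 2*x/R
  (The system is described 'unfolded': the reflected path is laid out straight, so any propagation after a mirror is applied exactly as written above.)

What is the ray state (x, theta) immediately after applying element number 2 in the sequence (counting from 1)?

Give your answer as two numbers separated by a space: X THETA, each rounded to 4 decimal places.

Answer: -17.2000 0.1510

Derivation:
Initial: x=-10.0000 theta=-0.2000
After 1 (propagate distance d=36): x=-17.2000 theta=-0.2000
After 2 (thin lens f=49): x=-17.2000 theta=37/245 (≈0.1510)
Rounded to 4 decimal places: x = -17.2000, theta = 0.1510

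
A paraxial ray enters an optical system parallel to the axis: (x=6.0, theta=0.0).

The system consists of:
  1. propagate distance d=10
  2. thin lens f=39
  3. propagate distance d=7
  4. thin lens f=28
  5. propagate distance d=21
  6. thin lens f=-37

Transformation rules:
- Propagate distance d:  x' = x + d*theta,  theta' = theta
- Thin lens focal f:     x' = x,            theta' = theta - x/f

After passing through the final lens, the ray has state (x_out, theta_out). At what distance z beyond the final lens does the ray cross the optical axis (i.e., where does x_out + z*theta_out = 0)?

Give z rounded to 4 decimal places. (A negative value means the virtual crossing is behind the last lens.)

Answer: -5.2121

Derivation:
Initial: x=6.0000 theta=0.0000
After 1 (propagate distance d=10): x=6.0000 theta=0.0000
After 2 (thin lens f=39): x=6.0000 theta=-2/13 (≈-0.1538)
After 3 (propagate distance d=7): x=64/13 (≈4.9231) theta=-2/13 (≈-0.1538)
After 4 (thin lens f=28): x=64/13 (≈4.9231) theta=-30/91 (≈-0.3297)
After 5 (propagate distance d=21): x=-2.0000 theta=-30/91 (≈-0.3297)
After 6 (thin lens f=-37): x=-2.0000 theta=-1292/3367 (≈-0.3837)
z_focus = -x_out/theta_out = -(-2.0000)/(-1292/3367) = -3367/646 ≈ -5.2121
Rounded to 4 decimal places: z = -5.2121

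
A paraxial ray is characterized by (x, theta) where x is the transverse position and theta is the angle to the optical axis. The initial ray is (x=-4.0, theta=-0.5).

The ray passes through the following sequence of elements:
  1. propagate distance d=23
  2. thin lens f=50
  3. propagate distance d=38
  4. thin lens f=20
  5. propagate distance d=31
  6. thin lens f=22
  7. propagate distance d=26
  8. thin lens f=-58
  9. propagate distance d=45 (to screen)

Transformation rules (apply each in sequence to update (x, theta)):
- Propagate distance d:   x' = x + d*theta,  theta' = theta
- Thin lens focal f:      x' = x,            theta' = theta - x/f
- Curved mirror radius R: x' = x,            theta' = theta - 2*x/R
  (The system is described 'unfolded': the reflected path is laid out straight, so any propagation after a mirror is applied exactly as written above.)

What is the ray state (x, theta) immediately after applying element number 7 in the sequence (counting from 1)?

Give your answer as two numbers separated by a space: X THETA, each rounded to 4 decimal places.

Initial: x=-4.0000 theta=-0.5000
After 1 (propagate distance d=23): x=-15.5000 theta=-0.5000
After 2 (thin lens f=50): x=-15.5000 theta=-0.1900
After 3 (propagate distance d=38): x=-22.7200 theta=-0.1900
After 4 (thin lens f=20): x=-22.7200 theta=0.9460
After 5 (propagate distance d=31): x=6.6060 theta=0.9460
After 6 (thin lens f=22): x=6.6060 theta=7103/11000 (≈0.6457)
After 7 (propagate distance d=26): x=32168/1375 (≈23.3949) theta=7103/11000 (≈0.6457)
Rounded to 4 decimal places: x = 23.3949, theta = 0.6457

Answer: 23.3949 0.6457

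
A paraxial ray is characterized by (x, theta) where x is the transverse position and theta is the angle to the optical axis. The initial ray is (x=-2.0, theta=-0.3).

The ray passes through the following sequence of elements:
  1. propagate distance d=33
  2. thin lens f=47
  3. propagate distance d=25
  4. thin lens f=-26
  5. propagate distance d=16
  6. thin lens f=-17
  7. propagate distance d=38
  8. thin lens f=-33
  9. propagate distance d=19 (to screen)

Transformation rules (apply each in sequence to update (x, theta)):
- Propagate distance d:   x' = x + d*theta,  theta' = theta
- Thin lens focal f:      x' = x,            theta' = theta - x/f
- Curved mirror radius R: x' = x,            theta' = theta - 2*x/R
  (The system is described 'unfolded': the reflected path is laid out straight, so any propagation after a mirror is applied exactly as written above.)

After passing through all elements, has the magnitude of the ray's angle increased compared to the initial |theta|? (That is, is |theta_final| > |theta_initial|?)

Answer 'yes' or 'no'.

Initial: x=-2.0000 theta=-0.3000
After 1 (propagate distance d=33): x=-11.9000 theta=-0.3000
After 2 (thin lens f=47): x=-11.9000 theta=-11/235 (≈-0.0468)
After 3 (propagate distance d=25): x=-6143/470 (≈-13.0702) theta=-11/235 (≈-0.0468)
After 4 (thin lens f=-26): x=-6143/470 (≈-13.0702) theta=-1343/2444 (≈-0.5495)
After 5 (propagate distance d=16): x=-133579/6110 (≈-21.8624) theta=-1343/2444 (≈-0.5495)
After 6 (thin lens f=-17): x=-133579/6110 (≈-21.8624) theta=-381313/207740 (≈-1.8355)
After 7 (propagate distance d=38): x=-951579/10387 (≈-91.6125) theta=-381313/207740 (≈-1.8355)
After 8 (thin lens f=-33): x=-951579/10387 (≈-91.6125) theta=-10538303/2285140 (≈-4.6117)
After 9 (propagate distance d=19 (to screen)): x=-409575137/2285140 (≈-179.2342) theta=-10538303/2285140 (≈-4.6117)
|theta_initial|=0.3000 |theta_final|=10538303/2285140 (≈4.6117) -> increased

Answer: yes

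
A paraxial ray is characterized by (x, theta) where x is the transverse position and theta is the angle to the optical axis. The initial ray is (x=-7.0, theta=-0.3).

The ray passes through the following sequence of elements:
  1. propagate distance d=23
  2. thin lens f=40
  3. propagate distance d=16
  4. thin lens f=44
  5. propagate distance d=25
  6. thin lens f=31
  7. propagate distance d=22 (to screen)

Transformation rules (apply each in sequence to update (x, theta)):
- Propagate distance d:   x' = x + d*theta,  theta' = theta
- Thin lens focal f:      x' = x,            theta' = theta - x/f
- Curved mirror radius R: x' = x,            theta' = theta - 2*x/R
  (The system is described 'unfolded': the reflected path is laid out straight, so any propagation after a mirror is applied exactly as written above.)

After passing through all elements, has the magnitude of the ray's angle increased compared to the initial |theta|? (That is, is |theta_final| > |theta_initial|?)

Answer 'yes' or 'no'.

Answer: yes

Derivation:
Initial: x=-7.0000 theta=-0.3000
After 1 (propagate distance d=23): x=-13.9000 theta=-0.3000
After 2 (thin lens f=40): x=-13.9000 theta=0.0475
After 3 (propagate distance d=16): x=-13.1400 theta=0.0475
After 4 (thin lens f=44): x=-13.1400 theta=1523/4400 (≈0.3461)
After 5 (propagate distance d=25): x=-19741/4400 (≈-4.4866) theta=1523/4400 (≈0.3461)
After 6 (thin lens f=31): x=-19741/4400 (≈-4.4866) theta=33477/68200 (≈0.4909)
After 7 (propagate distance d=22 (to screen)): x=861017/136400 (≈6.3124) theta=33477/68200 (≈0.4909)
|theta_initial|=0.3000 |theta_final|=33477/68200 (≈0.4909) -> increased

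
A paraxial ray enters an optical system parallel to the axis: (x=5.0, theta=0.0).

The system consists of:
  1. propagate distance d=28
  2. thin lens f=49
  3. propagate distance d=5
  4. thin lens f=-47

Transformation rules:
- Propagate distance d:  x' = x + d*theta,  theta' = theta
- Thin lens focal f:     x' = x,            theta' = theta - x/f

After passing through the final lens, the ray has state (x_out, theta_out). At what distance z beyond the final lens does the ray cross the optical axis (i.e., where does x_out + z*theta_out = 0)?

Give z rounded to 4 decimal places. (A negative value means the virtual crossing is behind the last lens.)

Initial: x=5.0000 theta=0.0000
After 1 (propagate distance d=28): x=5.0000 theta=0.0000
After 2 (thin lens f=49): x=5.0000 theta=-5/49 (≈-0.1020)
After 3 (propagate distance d=5): x=220/49 (≈4.4898) theta=-5/49 (≈-0.1020)
After 4 (thin lens f=-47): x=220/49 (≈4.4898) theta=-15/2303 (≈-0.0065)
z_focus = -x_out/theta_out = -(220/49)/(-15/2303) = 2068/3 ≈ 689.3333
Rounded to 4 decimal places: z = 689.3333

Answer: 689.3333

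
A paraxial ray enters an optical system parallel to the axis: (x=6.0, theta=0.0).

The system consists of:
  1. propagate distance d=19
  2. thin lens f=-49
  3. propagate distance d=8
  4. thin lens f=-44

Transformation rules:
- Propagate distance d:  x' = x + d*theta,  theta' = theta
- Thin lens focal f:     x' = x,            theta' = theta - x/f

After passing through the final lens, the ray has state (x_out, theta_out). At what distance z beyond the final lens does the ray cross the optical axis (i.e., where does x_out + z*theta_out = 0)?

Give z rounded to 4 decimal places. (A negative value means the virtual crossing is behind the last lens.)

Initial: x=6.0000 theta=0.0000
After 1 (propagate distance d=19): x=6.0000 theta=0.0000
After 2 (thin lens f=-49): x=6.0000 theta=6/49 (≈0.1224)
After 3 (propagate distance d=8): x=342/49 (≈6.9796) theta=6/49 (≈0.1224)
After 4 (thin lens f=-44): x=342/49 (≈6.9796) theta=303/1078 (≈0.2811)
z_focus = -x_out/theta_out = -(342/49)/(303/1078) = -2508/101 ≈ -24.8317
Rounded to 4 decimal places: z = -24.8317

Answer: -24.8317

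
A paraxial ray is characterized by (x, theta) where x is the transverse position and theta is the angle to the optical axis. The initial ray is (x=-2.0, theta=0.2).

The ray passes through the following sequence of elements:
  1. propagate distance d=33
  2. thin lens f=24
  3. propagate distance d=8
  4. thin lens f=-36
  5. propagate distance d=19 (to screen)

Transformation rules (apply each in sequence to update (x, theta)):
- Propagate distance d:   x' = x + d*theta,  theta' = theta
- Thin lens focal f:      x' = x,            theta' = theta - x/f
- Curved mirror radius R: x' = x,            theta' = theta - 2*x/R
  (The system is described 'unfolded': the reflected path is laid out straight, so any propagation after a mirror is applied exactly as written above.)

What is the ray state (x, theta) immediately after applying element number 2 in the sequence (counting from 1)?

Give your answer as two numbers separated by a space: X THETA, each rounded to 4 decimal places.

Initial: x=-2.0000 theta=0.2000
After 1 (propagate distance d=33): x=4.6000 theta=0.2000
After 2 (thin lens f=24): x=4.6000 theta=1/120 (≈0.0083)
Rounded to 4 decimal places: x = 4.6000, theta = 0.0083

Answer: 4.6000 0.0083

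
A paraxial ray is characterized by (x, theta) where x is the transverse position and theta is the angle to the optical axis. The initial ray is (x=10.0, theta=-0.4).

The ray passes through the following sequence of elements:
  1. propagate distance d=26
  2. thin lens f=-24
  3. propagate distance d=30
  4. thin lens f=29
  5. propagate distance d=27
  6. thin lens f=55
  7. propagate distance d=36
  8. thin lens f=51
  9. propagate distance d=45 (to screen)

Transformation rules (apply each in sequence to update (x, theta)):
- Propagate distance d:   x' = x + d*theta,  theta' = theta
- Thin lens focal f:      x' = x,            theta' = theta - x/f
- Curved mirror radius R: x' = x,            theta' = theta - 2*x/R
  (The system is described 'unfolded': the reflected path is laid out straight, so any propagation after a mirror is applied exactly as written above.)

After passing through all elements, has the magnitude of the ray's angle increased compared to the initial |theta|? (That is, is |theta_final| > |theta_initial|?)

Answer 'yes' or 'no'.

Initial: x=10.0000 theta=-0.4000
After 1 (propagate distance d=26): x=-0.4000 theta=-0.4000
After 2 (thin lens f=-24): x=-0.4000 theta=-5/12 (≈-0.4167)
After 3 (propagate distance d=30): x=-12.9000 theta=-5/12 (≈-0.4167)
After 4 (thin lens f=29): x=-12.9000 theta=49/1740 (≈0.0282)
After 5 (propagate distance d=27): x=-7041/580 (≈-12.1397) theta=49/1740 (≈0.0282)
After 6 (thin lens f=55): x=-7041/580 (≈-12.1397) theta=11909/47850 (≈0.2489)
After 7 (propagate distance d=36): x=-101439/31900 (≈-3.1799) theta=11909/47850 (≈0.2489)
After 8 (thin lens f=51): x=-101439/31900 (≈-3.1799) theta=5957/19140 (≈0.3112)
After 9 (propagate distance d=45 (to screen)): x=86334/7975 (≈10.8256) theta=5957/19140 (≈0.3112)
|theta_initial|=0.4000 |theta_final|=5957/19140 (≈0.3112) -> not increased

Answer: no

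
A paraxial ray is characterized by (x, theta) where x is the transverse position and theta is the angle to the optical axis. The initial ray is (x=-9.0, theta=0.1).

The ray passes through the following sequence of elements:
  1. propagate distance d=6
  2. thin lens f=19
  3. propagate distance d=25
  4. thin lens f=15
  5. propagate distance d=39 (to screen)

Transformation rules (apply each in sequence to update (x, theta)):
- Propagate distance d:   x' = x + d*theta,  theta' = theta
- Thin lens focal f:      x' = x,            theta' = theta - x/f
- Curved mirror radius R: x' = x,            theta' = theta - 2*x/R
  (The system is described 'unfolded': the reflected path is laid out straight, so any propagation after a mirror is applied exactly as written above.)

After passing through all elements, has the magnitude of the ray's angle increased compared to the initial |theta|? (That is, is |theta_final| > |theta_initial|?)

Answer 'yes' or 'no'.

Answer: yes

Derivation:
Initial: x=-9.0000 theta=0.1000
After 1 (propagate distance d=6): x=-8.4000 theta=0.1000
After 2 (thin lens f=19): x=-8.4000 theta=103/190 (≈0.5421)
After 3 (propagate distance d=25): x=979/190 (≈5.1526) theta=103/190 (≈0.5421)
After 4 (thin lens f=15): x=979/190 (≈5.1526) theta=283/1425 (≈0.1986)
After 5 (propagate distance d=39 (to screen)): x=12253/950 (≈12.8979) theta=283/1425 (≈0.1986)
|theta_initial|=0.1000 |theta_final|=283/1425 (≈0.1986) -> increased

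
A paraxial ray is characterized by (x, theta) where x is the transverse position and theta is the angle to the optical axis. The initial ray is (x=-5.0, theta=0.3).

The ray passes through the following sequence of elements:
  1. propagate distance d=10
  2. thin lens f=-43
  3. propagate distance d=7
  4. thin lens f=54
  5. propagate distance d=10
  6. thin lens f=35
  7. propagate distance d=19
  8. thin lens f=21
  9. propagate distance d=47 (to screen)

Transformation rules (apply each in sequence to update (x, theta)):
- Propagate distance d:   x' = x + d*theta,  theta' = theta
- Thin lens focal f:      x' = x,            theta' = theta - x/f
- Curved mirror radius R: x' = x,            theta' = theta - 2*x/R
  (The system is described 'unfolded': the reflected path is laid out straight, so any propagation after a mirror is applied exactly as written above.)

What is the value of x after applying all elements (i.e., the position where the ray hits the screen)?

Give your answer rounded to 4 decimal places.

Answer: 1.5612

Derivation:
Initial: x=-5.0000 theta=0.3000
After 1 (propagate distance d=10): x=-2.0000 theta=0.3000
After 2 (thin lens f=-43): x=-2.0000 theta=109/430 (≈0.2535)
After 3 (propagate distance d=7): x=-97/430 (≈-0.2256) theta=109/430 (≈0.2535)
After 4 (thin lens f=54): x=-97/430 (≈-0.2256) theta=5983/23220 (≈0.2577)
After 5 (propagate distance d=10): x=13648/5805 (≈2.3511) theta=5983/23220 (≈0.2577)
After 6 (thin lens f=35): x=13648/5805 (≈2.3511) theta=154813/812700 (≈0.1905)
After 7 (propagate distance d=19): x=1617389/270900 (≈5.9704) theta=154813/812700 (≈0.1905)
After 8 (thin lens f=21): x=1617389/270900 (≈5.9704) theta=-266849/2844450 (≈-0.0938)
After 9 (propagate distance d=47 (to screen)): x=8881363/5688900 (≈1.5612) theta=-266849/2844450 (≈-0.0938)
Rounded to 4 decimal places: x = 1.5612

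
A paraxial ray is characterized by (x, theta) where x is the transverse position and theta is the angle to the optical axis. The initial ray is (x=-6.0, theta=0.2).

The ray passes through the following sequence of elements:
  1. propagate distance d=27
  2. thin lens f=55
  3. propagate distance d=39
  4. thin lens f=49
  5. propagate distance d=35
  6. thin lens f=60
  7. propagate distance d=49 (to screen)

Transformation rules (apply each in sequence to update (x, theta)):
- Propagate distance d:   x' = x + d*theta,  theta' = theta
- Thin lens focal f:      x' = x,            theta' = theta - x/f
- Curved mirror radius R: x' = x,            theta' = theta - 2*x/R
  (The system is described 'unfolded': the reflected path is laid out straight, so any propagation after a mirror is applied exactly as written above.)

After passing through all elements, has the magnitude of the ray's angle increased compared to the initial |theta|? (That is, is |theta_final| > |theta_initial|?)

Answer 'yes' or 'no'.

Answer: no

Derivation:
Initial: x=-6.0000 theta=0.2000
After 1 (propagate distance d=27): x=-0.6000 theta=0.2000
After 2 (thin lens f=55): x=-0.6000 theta=58/275 (≈0.2109)
After 3 (propagate distance d=39): x=2097/275 (≈7.6255) theta=58/275 (≈0.2109)
After 4 (thin lens f=49): x=2097/275 (≈7.6255) theta=149/2695 (≈0.0553)
After 5 (propagate distance d=35): x=18404/1925 (≈9.5605) theta=149/2695 (≈0.0553)
After 6 (thin lens f=60): x=18404/1925 (≈9.5605) theta=-1912/18375 (≈-0.1041)
After 7 (propagate distance d=49 (to screen)): x=128836/28875 (≈4.4619) theta=-1912/18375 (≈-0.1041)
|theta_initial|=0.2000 |theta_final|=1912/18375 (≈0.1041) -> not increased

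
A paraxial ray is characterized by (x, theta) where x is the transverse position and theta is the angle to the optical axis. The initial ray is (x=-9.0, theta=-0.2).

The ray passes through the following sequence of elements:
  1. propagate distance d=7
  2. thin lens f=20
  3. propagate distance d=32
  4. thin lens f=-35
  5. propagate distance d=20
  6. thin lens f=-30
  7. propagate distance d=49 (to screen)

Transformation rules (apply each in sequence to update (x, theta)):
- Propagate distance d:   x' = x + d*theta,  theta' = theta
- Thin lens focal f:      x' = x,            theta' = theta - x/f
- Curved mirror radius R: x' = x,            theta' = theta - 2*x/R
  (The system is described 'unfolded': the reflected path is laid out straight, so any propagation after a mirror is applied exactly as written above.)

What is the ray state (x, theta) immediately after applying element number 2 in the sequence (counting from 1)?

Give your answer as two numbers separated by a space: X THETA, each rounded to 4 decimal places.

Answer: -10.4000 0.3200

Derivation:
Initial: x=-9.0000 theta=-0.2000
After 1 (propagate distance d=7): x=-10.4000 theta=-0.2000
After 2 (thin lens f=20): x=-10.4000 theta=0.3200
Rounded to 4 decimal places: x = -10.4000, theta = 0.3200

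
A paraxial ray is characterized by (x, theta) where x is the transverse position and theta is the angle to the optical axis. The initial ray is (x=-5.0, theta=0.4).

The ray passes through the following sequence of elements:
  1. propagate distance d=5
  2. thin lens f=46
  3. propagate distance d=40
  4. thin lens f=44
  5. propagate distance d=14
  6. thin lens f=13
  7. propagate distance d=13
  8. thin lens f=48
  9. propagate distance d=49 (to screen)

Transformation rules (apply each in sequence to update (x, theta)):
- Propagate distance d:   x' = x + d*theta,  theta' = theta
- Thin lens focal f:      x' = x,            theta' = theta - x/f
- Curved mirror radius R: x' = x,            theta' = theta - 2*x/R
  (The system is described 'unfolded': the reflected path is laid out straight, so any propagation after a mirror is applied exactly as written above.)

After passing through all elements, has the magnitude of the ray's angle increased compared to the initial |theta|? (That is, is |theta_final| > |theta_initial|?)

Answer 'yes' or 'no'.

Initial: x=-5.0000 theta=0.4000
After 1 (propagate distance d=5): x=-3.0000 theta=0.4000
After 2 (thin lens f=46): x=-3.0000 theta=107/230 (≈0.4652)
After 3 (propagate distance d=40): x=359/23 (≈15.6087) theta=107/230 (≈0.4652)
After 4 (thin lens f=44): x=359/23 (≈15.6087) theta=559/5060 (≈0.1105)
After 5 (propagate distance d=14): x=43403/2530 (≈17.1553) theta=559/5060 (≈0.1105)
After 6 (thin lens f=13): x=43403/2530 (≈17.1553) theta=-79539/65780 (≈-1.2092)
After 7 (propagate distance d=13): x=7267/5060 (≈1.4362) theta=-79539/65780 (≈-1.2092)
After 8 (thin lens f=48): x=7267/5060 (≈1.4362) theta=-3912343/3157440 (≈-1.2391)
After 9 (propagate distance d=49 (to screen)): x=-187170199/3157440 (≈-59.2791) theta=-3912343/3157440 (≈-1.2391)
|theta_initial|=0.4000 |theta_final|=3912343/3157440 (≈1.2391) -> increased

Answer: yes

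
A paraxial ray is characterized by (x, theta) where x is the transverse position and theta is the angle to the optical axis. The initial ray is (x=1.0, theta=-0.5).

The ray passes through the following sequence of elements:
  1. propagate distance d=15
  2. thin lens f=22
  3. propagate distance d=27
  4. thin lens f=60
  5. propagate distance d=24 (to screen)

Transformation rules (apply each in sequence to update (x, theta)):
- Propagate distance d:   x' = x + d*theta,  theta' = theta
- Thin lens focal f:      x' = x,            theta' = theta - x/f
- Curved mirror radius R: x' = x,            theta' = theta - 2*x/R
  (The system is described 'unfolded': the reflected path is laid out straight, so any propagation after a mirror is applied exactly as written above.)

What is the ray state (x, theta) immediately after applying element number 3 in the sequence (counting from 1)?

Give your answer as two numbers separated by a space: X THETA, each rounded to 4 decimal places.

Answer: -12.0227 -0.2045

Derivation:
Initial: x=1.0000 theta=-0.5000
After 1 (propagate distance d=15): x=-6.5000 theta=-0.5000
After 2 (thin lens f=22): x=-6.5000 theta=-9/44 (≈-0.2045)
After 3 (propagate distance d=27): x=-529/44 (≈-12.0227) theta=-9/44 (≈-0.2045)
Rounded to 4 decimal places: x = -12.0227, theta = -0.2045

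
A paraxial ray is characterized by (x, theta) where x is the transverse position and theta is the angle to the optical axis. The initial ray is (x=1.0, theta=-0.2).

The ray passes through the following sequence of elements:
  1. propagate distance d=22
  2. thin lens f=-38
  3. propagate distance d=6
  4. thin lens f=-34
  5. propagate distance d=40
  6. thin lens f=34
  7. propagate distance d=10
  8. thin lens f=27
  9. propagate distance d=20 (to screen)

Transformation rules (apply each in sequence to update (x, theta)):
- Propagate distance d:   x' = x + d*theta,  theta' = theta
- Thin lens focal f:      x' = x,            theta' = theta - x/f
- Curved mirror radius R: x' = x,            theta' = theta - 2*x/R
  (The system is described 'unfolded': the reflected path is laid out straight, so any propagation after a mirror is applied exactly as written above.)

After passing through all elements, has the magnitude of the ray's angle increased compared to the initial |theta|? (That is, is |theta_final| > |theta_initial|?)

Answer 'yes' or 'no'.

Initial: x=1.0000 theta=-0.2000
After 1 (propagate distance d=22): x=-3.4000 theta=-0.2000
After 2 (thin lens f=-38): x=-3.4000 theta=-11/38 (≈-0.2895)
After 3 (propagate distance d=6): x=-488/95 (≈-5.1368) theta=-11/38 (≈-0.2895)
After 4 (thin lens f=-34): x=-488/95 (≈-5.1368) theta=-1423/3230 (≈-0.4406)
After 5 (propagate distance d=40): x=-36756/1615 (≈-22.7591) theta=-1423/3230 (≈-0.4406)
After 6 (thin lens f=34): x=-36756/1615 (≈-22.7591) theta=2513/10982 (≈0.2288)
After 7 (propagate distance d=10): x=-562027/27455 (≈-20.4708) theta=2513/10982 (≈0.2288)
After 8 (thin lens f=27): x=-562027/27455 (≈-20.4708) theta=86077/87210 (≈0.9870)
After 9 (propagate distance d=20 (to screen)): x=-541639/741285 (≈-0.7307) theta=86077/87210 (≈0.9870)
|theta_initial|=0.2000 |theta_final|=86077/87210 (≈0.9870) -> increased

Answer: yes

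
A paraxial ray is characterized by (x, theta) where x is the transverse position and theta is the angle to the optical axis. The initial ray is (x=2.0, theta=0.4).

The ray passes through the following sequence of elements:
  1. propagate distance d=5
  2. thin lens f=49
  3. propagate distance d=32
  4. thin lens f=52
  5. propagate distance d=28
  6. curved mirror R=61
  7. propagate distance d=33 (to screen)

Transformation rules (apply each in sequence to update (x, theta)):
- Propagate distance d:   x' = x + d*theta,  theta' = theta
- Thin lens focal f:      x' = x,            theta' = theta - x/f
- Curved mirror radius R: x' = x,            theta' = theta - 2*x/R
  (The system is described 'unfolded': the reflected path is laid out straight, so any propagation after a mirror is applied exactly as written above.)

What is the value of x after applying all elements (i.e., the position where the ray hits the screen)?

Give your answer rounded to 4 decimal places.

Initial: x=2.0000 theta=0.4000
After 1 (propagate distance d=5): x=4.0000 theta=0.4000
After 2 (thin lens f=49): x=4.0000 theta=78/245 (≈0.3184)
After 3 (propagate distance d=32): x=3476/245 (≈14.1878) theta=78/245 (≈0.3184)
After 4 (thin lens f=52): x=3476/245 (≈14.1878) theta=29/637 (≈0.0455)
After 5 (propagate distance d=28): x=49248/3185 (≈15.4625) theta=29/637 (≈0.0455)
After 6 (curved mirror R=61): x=49248/3185 (≈15.4625) theta=-89651/194285 (≈-0.4614)
After 7 (propagate distance d=33 (to screen)): x=9129/38857 (≈0.2349) theta=-89651/194285 (≈-0.4614)
Rounded to 4 decimal places: x = 0.2349

Answer: 0.2349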